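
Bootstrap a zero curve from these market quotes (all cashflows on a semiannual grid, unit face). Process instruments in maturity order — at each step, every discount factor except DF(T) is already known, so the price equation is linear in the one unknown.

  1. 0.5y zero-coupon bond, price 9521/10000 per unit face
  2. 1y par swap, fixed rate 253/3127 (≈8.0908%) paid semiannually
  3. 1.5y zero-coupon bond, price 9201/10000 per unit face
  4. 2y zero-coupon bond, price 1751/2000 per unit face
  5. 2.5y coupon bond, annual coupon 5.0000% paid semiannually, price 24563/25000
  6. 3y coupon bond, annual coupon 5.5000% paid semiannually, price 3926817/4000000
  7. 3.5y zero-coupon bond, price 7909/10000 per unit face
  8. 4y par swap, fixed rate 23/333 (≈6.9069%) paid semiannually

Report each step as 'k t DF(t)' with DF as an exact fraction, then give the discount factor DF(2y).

step 1 [0.5y] zero: DF = P = 9521/10000 ≈ 0.952100
step 2 [1y] swap r/2=253/6254: DF=(1 − 253/6254·(0.952100))/(1+253/6254) = 9241/10000 ≈ 0.924100
step 3 [1.5y] zero: DF = P = 9201/10000 ≈ 0.920100
step 4 [2y] zero: DF = P = 1751/2000 ≈ 0.875500
step 5 [2.5y] bond c/2=1/40: DF=(24563/25000 − 1/40·(0.952100+0.924100+0.920100+0.875500))/(1+1/40) = 869/1000 ≈ 0.869000
step 6 [3y] bond c/2=11/400: DF=(3926817/4000000 − 11/400·(0.952100+0.924100+0.920100+0.875500+0.869000))/(1+11/400) = 8339/10000 ≈ 0.833900
step 7 [3.5y] zero: DF = P = 7909/10000 ≈ 0.790900
step 8 [4y] swap r/2=23/666: DF=(1 − 23/666·(0.952100+0.924100+0.920100+0.875500+0.869000+0.833900+0.790900))/(1+23/666) = 951/1250 ≈ 0.760800

1 1/2 9521/10000
2 1 9241/10000
3 3/2 9201/10000
4 2 1751/2000
5 5/2 869/1000
6 3 8339/10000
7 7/2 7909/10000
8 4 951/1250
DF(2y) = 1751/2000 ≈ 0.875500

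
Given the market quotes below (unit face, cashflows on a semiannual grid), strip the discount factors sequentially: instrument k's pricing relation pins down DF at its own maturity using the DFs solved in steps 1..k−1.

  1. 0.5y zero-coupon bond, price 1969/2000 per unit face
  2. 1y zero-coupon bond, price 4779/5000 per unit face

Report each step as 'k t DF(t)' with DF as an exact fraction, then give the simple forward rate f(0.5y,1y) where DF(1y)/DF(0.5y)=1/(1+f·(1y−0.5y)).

1 1/2 1969/2000
2 1 4779/5000
f(0.5y,1y) = ((1969/2000)/(4779/5000) − 1)/(1/2) = 287/4779 ≈ 6.0054%

step 1 [0.5y] zero: DF = P = 1969/2000 ≈ 0.984500
step 2 [1y] zero: DF = P = 4779/5000 ≈ 0.955800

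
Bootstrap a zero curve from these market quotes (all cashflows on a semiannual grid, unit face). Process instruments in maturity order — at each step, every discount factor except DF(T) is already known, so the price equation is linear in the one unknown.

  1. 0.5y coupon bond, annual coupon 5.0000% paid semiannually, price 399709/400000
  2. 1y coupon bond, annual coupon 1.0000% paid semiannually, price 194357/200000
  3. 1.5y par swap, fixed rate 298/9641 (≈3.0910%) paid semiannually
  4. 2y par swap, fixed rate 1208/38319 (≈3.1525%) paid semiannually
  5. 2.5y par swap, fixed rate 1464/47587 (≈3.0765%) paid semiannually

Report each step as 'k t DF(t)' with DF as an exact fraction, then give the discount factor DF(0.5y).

step 1 [0.5y] bond c/2=1/40: DF=(399709/400000 − 1/40·(0))/(1+1/40) = 9749/10000 ≈ 0.974900
step 2 [1y] bond c/2=1/200: DF=(194357/200000 − 1/200·(0.974900))/(1+1/200) = 9621/10000 ≈ 0.962100
step 3 [1.5y] swap r/2=149/9641: DF=(1 − 149/9641·(0.974900+0.962100))/(1+149/9641) = 9553/10000 ≈ 0.955300
step 4 [2y] swap r/2=604/38319: DF=(1 − 604/38319·(0.974900+0.962100+0.955300))/(1+604/38319) = 2349/2500 ≈ 0.939600
step 5 [2.5y] swap r/2=732/47587: DF=(1 − 732/47587·(0.974900+0.962100+0.955300+0.939600))/(1+732/47587) = 2317/2500 ≈ 0.926800

1 1/2 9749/10000
2 1 9621/10000
3 3/2 9553/10000
4 2 2349/2500
5 5/2 2317/2500
DF(0.5y) = 9749/10000 ≈ 0.974900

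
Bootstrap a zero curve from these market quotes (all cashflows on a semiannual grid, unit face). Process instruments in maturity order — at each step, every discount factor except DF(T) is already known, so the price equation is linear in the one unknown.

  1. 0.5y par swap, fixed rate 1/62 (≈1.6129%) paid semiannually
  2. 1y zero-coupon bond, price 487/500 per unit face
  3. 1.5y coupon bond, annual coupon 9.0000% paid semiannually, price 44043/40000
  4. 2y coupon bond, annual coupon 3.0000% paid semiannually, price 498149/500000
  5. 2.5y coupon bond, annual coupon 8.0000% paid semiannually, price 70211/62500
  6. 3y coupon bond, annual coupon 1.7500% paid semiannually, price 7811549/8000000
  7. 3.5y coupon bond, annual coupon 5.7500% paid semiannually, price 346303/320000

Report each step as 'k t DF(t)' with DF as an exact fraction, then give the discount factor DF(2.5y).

step 1 [0.5y] swap r/2=1/124: DF=(1 − 1/124·(0))/(1+1/124) = 124/125 ≈ 0.992000
step 2 [1y] zero: DF = P = 487/500 ≈ 0.974000
step 3 [1.5y] bond c/2=9/200: DF=(44043/40000 − 9/200·(0.992000+0.974000))/(1+9/200) = 969/1000 ≈ 0.969000
step 4 [2y] bond c/2=3/200: DF=(498149/500000 − 3/200·(0.992000+0.974000+0.969000))/(1+3/200) = 4691/5000 ≈ 0.938200
step 5 [2.5y] bond c/2=1/25: DF=(70211/62500 − 1/25·(0.992000+0.974000+0.969000+0.938200))/(1+1/25) = 582/625 ≈ 0.931200
step 6 [3y] bond c/2=7/800: DF=(7811549/8000000 − 7/800·(0.992000+0.974000+0.969000+0.938200+0.931200))/(1+7/800) = 9263/10000 ≈ 0.926300
step 7 [3.5y] bond c/2=23/800: DF=(346303/320000 − 23/800·(0.992000+0.974000+0.969000+0.938200+0.931200+0.926300))/(1+23/800) = 4459/5000 ≈ 0.891800

1 1/2 124/125
2 1 487/500
3 3/2 969/1000
4 2 4691/5000
5 5/2 582/625
6 3 9263/10000
7 7/2 4459/5000
DF(2.5y) = 582/625 ≈ 0.931200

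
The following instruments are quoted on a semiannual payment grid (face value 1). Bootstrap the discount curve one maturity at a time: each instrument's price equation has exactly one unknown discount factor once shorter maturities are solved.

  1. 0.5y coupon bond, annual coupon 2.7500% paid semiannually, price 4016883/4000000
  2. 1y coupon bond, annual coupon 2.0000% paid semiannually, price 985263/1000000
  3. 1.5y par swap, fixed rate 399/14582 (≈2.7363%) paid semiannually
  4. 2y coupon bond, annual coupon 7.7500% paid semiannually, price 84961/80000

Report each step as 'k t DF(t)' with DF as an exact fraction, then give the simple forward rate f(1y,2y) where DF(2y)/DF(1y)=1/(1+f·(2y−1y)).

step 1 [0.5y] bond c/2=11/800: DF=(4016883/4000000 − 11/800·(0))/(1+11/800) = 4953/5000 ≈ 0.990600
step 2 [1y] bond c/2=1/100: DF=(985263/1000000 − 1/100·(0.990600))/(1+1/100) = 9657/10000 ≈ 0.965700
step 3 [1.5y] swap r/2=399/29164: DF=(1 − 399/29164·(0.990600+0.965700))/(1+399/29164) = 9601/10000 ≈ 0.960100
step 4 [2y] bond c/2=31/800: DF=(84961/80000 − 31/800·(0.990600+0.965700+0.960100))/(1+31/800) = 571/625 ≈ 0.913600

1 1/2 4953/5000
2 1 9657/10000
3 3/2 9601/10000
4 2 571/625
f(1y,2y) = ((9657/10000)/(571/625) − 1)/(1) = 521/9136 ≈ 5.7027%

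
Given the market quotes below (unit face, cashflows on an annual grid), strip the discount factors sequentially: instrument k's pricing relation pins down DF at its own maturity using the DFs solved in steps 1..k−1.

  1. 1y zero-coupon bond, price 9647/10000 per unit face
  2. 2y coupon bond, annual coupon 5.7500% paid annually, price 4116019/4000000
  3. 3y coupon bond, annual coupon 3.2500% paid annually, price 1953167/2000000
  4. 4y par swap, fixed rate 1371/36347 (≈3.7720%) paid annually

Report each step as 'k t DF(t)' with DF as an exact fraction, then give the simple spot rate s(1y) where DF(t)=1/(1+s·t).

step 1 [1y] zero: DF = P = 9647/10000 ≈ 0.964700
step 2 [2y] bond c/1=23/400: DF=(4116019/4000000 − 23/400·(0.964700))/(1+23/400) = 4603/5000 ≈ 0.920600
step 3 [3y] bond c/1=13/400: DF=(1953167/2000000 − 13/400·(0.964700+0.920600))/(1+13/400) = 1773/2000 ≈ 0.886500
step 4 [4y] swap r/1=1371/36347: DF=(1 − 1371/36347·(0.964700+0.920600+0.886500))/(1+1371/36347) = 8629/10000 ≈ 0.862900

1 1 9647/10000
2 2 4603/5000
3 3 1773/2000
4 4 8629/10000
s(1y) = (1/(9647/10000) − 1)/(1) = 353/9647 ≈ 3.6592%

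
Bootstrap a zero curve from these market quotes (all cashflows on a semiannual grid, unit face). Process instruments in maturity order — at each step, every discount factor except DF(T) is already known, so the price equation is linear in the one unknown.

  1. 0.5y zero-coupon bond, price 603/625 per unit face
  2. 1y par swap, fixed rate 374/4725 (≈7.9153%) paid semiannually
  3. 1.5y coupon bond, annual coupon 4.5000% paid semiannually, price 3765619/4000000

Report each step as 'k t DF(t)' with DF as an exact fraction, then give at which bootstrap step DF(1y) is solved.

1 1/2 603/625
2 1 2313/2500
3 3/2 8791/10000
DF(1y) is solved at step 2

step 1 [0.5y] zero: DF = P = 603/625 ≈ 0.964800
step 2 [1y] swap r/2=187/4725: DF=(1 − 187/4725·(0.964800))/(1+187/4725) = 2313/2500 ≈ 0.925200
step 3 [1.5y] bond c/2=9/400: DF=(3765619/4000000 − 9/400·(0.964800+0.925200))/(1+9/400) = 8791/10000 ≈ 0.879100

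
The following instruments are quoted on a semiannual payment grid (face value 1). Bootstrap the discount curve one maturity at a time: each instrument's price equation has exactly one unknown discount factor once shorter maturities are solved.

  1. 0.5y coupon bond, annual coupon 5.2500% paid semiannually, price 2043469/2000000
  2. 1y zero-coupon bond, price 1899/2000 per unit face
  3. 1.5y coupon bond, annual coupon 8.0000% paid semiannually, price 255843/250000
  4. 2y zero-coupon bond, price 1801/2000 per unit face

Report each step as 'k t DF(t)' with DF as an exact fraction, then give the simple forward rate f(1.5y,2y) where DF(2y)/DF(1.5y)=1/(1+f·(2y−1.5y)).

1 1/2 2489/2500
2 1 1899/2000
3 3/2 2273/2500
4 2 1801/2000
f(1.5y,2y) = ((2273/2500)/(1801/2000) − 1)/(1/2) = 174/9005 ≈ 1.9323%

step 1 [0.5y] bond c/2=21/800: DF=(2043469/2000000 − 21/800·(0))/(1+21/800) = 2489/2500 ≈ 0.995600
step 2 [1y] zero: DF = P = 1899/2000 ≈ 0.949500
step 3 [1.5y] bond c/2=1/25: DF=(255843/250000 − 1/25·(0.995600+0.949500))/(1+1/25) = 2273/2500 ≈ 0.909200
step 4 [2y] zero: DF = P = 1801/2000 ≈ 0.900500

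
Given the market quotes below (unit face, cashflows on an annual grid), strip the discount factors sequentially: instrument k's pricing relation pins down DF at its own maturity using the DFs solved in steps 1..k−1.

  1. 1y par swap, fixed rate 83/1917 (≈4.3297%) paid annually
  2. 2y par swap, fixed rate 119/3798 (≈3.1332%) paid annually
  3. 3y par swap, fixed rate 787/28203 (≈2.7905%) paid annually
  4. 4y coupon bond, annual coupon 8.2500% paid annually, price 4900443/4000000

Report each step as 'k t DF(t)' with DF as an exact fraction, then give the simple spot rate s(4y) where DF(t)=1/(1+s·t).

step 1 [1y] swap r/1=83/1917: DF=(1 − 83/1917·(0))/(1+83/1917) = 1917/2000 ≈ 0.958500
step 2 [2y] swap r/1=119/3798: DF=(1 − 119/3798·(0.958500))/(1+119/3798) = 1881/2000 ≈ 0.940500
step 3 [3y] swap r/1=787/28203: DF=(1 − 787/28203·(0.958500+0.940500))/(1+787/28203) = 9213/10000 ≈ 0.921300
step 4 [4y] bond c/1=33/400: DF=(4900443/4000000 − 33/400·(0.958500+0.940500+0.921300))/(1+33/400) = 573/625 ≈ 0.916800

1 1 1917/2000
2 2 1881/2000
3 3 9213/10000
4 4 573/625
s(4y) = (1/(573/625) − 1)/(4) = 13/573 ≈ 2.2688%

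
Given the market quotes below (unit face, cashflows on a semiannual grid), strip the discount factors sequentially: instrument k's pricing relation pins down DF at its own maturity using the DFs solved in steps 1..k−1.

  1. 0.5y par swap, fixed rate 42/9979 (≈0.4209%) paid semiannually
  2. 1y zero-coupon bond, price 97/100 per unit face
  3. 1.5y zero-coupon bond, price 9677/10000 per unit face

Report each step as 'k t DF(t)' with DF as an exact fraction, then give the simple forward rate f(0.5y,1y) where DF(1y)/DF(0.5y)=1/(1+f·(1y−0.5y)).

1 1/2 9979/10000
2 1 97/100
3 3/2 9677/10000
f(0.5y,1y) = ((9979/10000)/(97/100) − 1)/(1/2) = 279/4850 ≈ 5.7526%

step 1 [0.5y] swap r/2=21/9979: DF=(1 − 21/9979·(0))/(1+21/9979) = 9979/10000 ≈ 0.997900
step 2 [1y] zero: DF = P = 97/100 ≈ 0.970000
step 3 [1.5y] zero: DF = P = 9677/10000 ≈ 0.967700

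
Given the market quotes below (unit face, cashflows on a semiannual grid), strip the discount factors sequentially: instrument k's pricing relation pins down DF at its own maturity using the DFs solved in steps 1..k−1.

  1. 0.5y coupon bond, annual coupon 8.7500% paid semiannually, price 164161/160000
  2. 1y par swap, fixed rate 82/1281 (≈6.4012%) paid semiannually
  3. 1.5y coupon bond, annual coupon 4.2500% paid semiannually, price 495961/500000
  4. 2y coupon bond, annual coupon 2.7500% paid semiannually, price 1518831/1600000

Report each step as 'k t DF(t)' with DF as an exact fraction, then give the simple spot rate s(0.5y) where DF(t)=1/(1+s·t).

1 1/2 983/1000
2 1 1877/2000
3 3/2 9313/10000
4 2 8977/10000
s(0.5y) = (1/(983/1000) − 1)/(1/2) = 34/983 ≈ 3.4588%

step 1 [0.5y] bond c/2=7/160: DF=(164161/160000 − 7/160·(0))/(1+7/160) = 983/1000 ≈ 0.983000
step 2 [1y] swap r/2=41/1281: DF=(1 − 41/1281·(0.983000))/(1+41/1281) = 1877/2000 ≈ 0.938500
step 3 [1.5y] bond c/2=17/800: DF=(495961/500000 − 17/800·(0.983000+0.938500))/(1+17/800) = 9313/10000 ≈ 0.931300
step 4 [2y] bond c/2=11/800: DF=(1518831/1600000 − 11/800·(0.983000+0.938500+0.931300))/(1+11/800) = 8977/10000 ≈ 0.897700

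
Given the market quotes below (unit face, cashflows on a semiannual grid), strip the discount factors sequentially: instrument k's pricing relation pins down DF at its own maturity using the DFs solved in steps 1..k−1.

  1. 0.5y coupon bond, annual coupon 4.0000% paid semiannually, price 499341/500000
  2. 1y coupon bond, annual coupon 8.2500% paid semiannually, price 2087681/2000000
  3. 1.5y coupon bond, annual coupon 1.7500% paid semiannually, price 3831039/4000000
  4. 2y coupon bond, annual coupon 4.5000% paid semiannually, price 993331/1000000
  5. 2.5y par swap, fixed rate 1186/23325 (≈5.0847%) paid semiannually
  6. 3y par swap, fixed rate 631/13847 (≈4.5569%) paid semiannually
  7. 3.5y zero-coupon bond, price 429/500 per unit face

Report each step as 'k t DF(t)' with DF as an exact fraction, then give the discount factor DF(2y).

1 1/2 9791/10000
2 1 9637/10000
3 3/2 4663/5000
4 2 4541/5000
5 5/2 4407/5000
6 3 4369/5000
7 7/2 429/500
DF(2y) = 4541/5000 ≈ 0.908200

step 1 [0.5y] bond c/2=1/50: DF=(499341/500000 − 1/50·(0))/(1+1/50) = 9791/10000 ≈ 0.979100
step 2 [1y] bond c/2=33/800: DF=(2087681/2000000 − 33/800·(0.979100))/(1+33/800) = 9637/10000 ≈ 0.963700
step 3 [1.5y] bond c/2=7/800: DF=(3831039/4000000 − 7/800·(0.979100+0.963700))/(1+7/800) = 4663/5000 ≈ 0.932600
step 4 [2y] bond c/2=9/400: DF=(993331/1000000 − 9/400·(0.979100+0.963700+0.932600))/(1+9/400) = 4541/5000 ≈ 0.908200
step 5 [2.5y] swap r/2=593/23325: DF=(1 − 593/23325·(0.979100+0.963700+0.932600+0.908200))/(1+593/23325) = 4407/5000 ≈ 0.881400
step 6 [3y] swap r/2=631/27694: DF=(1 − 631/27694·(0.979100+0.963700+0.932600+0.908200+0.881400))/(1+631/27694) = 4369/5000 ≈ 0.873800
step 7 [3.5y] zero: DF = P = 429/500 ≈ 0.858000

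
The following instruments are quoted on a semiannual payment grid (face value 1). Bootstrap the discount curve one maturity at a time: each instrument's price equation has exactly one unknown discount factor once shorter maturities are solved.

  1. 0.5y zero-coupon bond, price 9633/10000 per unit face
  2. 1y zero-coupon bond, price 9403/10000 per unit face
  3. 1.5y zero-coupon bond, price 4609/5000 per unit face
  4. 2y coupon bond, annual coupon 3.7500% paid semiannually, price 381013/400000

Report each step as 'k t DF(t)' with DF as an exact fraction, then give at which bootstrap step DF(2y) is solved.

step 1 [0.5y] zero: DF = P = 9633/10000 ≈ 0.963300
step 2 [1y] zero: DF = P = 9403/10000 ≈ 0.940300
step 3 [1.5y] zero: DF = P = 4609/5000 ≈ 0.921800
step 4 [2y] bond c/2=3/160: DF=(381013/400000 − 3/160·(0.963300+0.940300+0.921800))/(1+3/160) = 883/1000 ≈ 0.883000

1 1/2 9633/10000
2 1 9403/10000
3 3/2 4609/5000
4 2 883/1000
DF(2y) is solved at step 4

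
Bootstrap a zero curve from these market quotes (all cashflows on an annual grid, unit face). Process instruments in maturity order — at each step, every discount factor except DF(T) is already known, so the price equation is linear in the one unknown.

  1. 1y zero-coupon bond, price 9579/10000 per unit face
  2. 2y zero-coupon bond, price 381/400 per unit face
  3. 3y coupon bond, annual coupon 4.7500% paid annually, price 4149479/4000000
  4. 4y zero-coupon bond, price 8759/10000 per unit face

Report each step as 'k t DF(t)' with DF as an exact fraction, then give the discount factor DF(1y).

step 1 [1y] zero: DF = P = 9579/10000 ≈ 0.957900
step 2 [2y] zero: DF = P = 381/400 ≈ 0.952500
step 3 [3y] bond c/1=19/400: DF=(4149479/4000000 − 19/400·(0.957900+0.952500))/(1+19/400) = 9037/10000 ≈ 0.903700
step 4 [4y] zero: DF = P = 8759/10000 ≈ 0.875900

1 1 9579/10000
2 2 381/400
3 3 9037/10000
4 4 8759/10000
DF(1y) = 9579/10000 ≈ 0.957900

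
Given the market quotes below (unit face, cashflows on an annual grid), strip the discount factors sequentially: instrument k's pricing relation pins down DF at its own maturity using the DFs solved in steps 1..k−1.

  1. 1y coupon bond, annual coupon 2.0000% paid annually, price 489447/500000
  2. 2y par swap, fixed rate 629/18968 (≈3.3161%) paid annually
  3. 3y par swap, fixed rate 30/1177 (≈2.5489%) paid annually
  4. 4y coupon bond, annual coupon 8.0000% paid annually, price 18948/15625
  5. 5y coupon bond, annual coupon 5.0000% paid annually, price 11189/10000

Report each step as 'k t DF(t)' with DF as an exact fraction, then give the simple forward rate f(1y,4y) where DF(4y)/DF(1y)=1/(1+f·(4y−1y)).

1 1 9597/10000
2 2 9371/10000
3 3 116/125
4 4 571/625
5 5 2219/2500
f(1y,4y) = ((9597/10000)/(571/625) − 1)/(3) = 461/27408 ≈ 1.6820%

step 1 [1y] bond c/1=1/50: DF=(489447/500000 − 1/50·(0))/(1+1/50) = 9597/10000 ≈ 0.959700
step 2 [2y] swap r/1=629/18968: DF=(1 − 629/18968·(0.959700))/(1+629/18968) = 9371/10000 ≈ 0.937100
step 3 [3y] swap r/1=30/1177: DF=(1 − 30/1177·(0.959700+0.937100))/(1+30/1177) = 116/125 ≈ 0.928000
step 4 [4y] bond c/1=2/25: DF=(18948/15625 − 2/25·(0.959700+0.937100+0.928000))/(1+2/25) = 571/625 ≈ 0.913600
step 5 [5y] bond c/1=1/20: DF=(11189/10000 − 1/20·(0.959700+0.937100+0.928000+0.913600))/(1+1/20) = 2219/2500 ≈ 0.887600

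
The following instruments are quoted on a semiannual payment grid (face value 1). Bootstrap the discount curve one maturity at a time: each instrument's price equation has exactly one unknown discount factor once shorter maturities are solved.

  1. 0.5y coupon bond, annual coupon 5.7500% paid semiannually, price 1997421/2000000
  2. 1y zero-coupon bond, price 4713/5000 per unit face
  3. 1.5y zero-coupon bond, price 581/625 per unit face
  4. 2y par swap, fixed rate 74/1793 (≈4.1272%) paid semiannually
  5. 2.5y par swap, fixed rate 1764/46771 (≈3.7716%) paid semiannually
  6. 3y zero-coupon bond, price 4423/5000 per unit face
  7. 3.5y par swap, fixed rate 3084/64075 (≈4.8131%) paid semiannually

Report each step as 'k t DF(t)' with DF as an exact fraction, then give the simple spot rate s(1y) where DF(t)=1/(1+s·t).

step 1 [0.5y] bond c/2=23/800: DF=(1997421/2000000 − 23/800·(0))/(1+23/800) = 2427/2500 ≈ 0.970800
step 2 [1y] zero: DF = P = 4713/5000 ≈ 0.942600
step 3 [1.5y] zero: DF = P = 581/625 ≈ 0.929600
step 4 [2y] swap r/2=37/1793: DF=(1 − 37/1793·(0.970800+0.942600+0.929600))/(1+37/1793) = 9223/10000 ≈ 0.922300
step 5 [2.5y] swap r/2=882/46771: DF=(1 − 882/46771·(0.970800+0.942600+0.929600+0.922300))/(1+882/46771) = 4559/5000 ≈ 0.911800
step 6 [3y] zero: DF = P = 4423/5000 ≈ 0.884600
step 7 [3.5y] swap r/2=1542/64075: DF=(1 − 1542/64075·(0.970800+0.942600+0.929600+0.922300+0.911800+0.884600))/(1+1542/64075) = 4229/5000 ≈ 0.845800

1 1/2 2427/2500
2 1 4713/5000
3 3/2 581/625
4 2 9223/10000
5 5/2 4559/5000
6 3 4423/5000
7 7/2 4229/5000
s(1y) = (1/(4713/5000) − 1)/(1) = 287/4713 ≈ 6.0895%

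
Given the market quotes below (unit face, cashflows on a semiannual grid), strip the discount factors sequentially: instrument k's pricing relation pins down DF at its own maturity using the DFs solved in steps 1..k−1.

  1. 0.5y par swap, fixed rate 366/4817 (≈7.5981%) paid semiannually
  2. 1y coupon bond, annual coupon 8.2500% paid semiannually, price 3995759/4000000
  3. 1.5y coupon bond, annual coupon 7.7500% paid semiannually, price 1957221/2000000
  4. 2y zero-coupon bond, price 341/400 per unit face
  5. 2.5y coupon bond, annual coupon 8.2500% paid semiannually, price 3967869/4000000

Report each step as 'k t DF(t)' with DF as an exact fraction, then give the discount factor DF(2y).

1 1/2 4817/5000
2 1 2303/2500
3 3/2 4359/5000
4 2 341/400
5 5/2 8097/10000
DF(2y) = 341/400 ≈ 0.852500

step 1 [0.5y] swap r/2=183/4817: DF=(1 − 183/4817·(0))/(1+183/4817) = 4817/5000 ≈ 0.963400
step 2 [1y] bond c/2=33/800: DF=(3995759/4000000 − 33/800·(0.963400))/(1+33/800) = 2303/2500 ≈ 0.921200
step 3 [1.5y] bond c/2=31/800: DF=(1957221/2000000 − 31/800·(0.963400+0.921200))/(1+31/800) = 4359/5000 ≈ 0.871800
step 4 [2y] zero: DF = P = 341/400 ≈ 0.852500
step 5 [2.5y] bond c/2=33/800: DF=(3967869/4000000 − 33/800·(0.963400+0.921200+0.871800+0.852500))/(1+33/800) = 8097/10000 ≈ 0.809700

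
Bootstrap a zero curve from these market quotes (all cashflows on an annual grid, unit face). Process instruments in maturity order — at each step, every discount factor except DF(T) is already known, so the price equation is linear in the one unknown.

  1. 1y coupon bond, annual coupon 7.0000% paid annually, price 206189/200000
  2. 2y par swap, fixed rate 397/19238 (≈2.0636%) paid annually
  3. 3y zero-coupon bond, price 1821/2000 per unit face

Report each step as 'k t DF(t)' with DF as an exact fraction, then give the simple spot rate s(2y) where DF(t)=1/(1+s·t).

1 1 1927/2000
2 2 9603/10000
3 3 1821/2000
s(2y) = (1/(9603/10000) − 1)/(2) = 397/19206 ≈ 2.0671%

step 1 [1y] bond c/1=7/100: DF=(206189/200000 − 7/100·(0))/(1+7/100) = 1927/2000 ≈ 0.963500
step 2 [2y] swap r/1=397/19238: DF=(1 − 397/19238·(0.963500))/(1+397/19238) = 9603/10000 ≈ 0.960300
step 3 [3y] zero: DF = P = 1821/2000 ≈ 0.910500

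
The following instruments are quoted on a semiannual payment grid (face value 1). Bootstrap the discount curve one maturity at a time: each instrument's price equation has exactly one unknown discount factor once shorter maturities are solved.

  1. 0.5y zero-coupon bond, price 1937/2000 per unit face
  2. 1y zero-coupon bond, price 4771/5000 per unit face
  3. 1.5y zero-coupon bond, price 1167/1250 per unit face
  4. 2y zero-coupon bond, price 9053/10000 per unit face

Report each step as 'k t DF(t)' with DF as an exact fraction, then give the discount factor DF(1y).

step 1 [0.5y] zero: DF = P = 1937/2000 ≈ 0.968500
step 2 [1y] zero: DF = P = 4771/5000 ≈ 0.954200
step 3 [1.5y] zero: DF = P = 1167/1250 ≈ 0.933600
step 4 [2y] zero: DF = P = 9053/10000 ≈ 0.905300

1 1/2 1937/2000
2 1 4771/5000
3 3/2 1167/1250
4 2 9053/10000
DF(1y) = 4771/5000 ≈ 0.954200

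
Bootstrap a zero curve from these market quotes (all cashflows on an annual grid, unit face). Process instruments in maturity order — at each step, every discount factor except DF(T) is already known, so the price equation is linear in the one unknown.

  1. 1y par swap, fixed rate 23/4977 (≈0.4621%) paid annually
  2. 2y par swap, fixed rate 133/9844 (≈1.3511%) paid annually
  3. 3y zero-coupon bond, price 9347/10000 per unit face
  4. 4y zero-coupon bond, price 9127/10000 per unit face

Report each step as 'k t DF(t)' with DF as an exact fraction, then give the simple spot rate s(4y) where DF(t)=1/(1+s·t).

step 1 [1y] swap r/1=23/4977: DF=(1 − 23/4977·(0))/(1+23/4977) = 4977/5000 ≈ 0.995400
step 2 [2y] swap r/1=133/9844: DF=(1 − 133/9844·(0.995400))/(1+133/9844) = 4867/5000 ≈ 0.973400
step 3 [3y] zero: DF = P = 9347/10000 ≈ 0.934700
step 4 [4y] zero: DF = P = 9127/10000 ≈ 0.912700

1 1 4977/5000
2 2 4867/5000
3 3 9347/10000
4 4 9127/10000
s(4y) = (1/(9127/10000) − 1)/(4) = 873/36508 ≈ 2.3913%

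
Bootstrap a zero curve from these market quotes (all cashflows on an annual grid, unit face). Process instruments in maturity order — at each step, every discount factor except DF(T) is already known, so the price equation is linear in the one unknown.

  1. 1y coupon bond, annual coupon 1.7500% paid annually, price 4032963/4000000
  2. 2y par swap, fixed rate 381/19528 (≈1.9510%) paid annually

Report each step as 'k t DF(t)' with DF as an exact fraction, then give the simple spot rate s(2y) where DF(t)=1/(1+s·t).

1 1 9909/10000
2 2 9619/10000
s(2y) = (1/(9619/10000) − 1)/(2) = 381/19238 ≈ 1.9805%

step 1 [1y] bond c/1=7/400: DF=(4032963/4000000 − 7/400·(0))/(1+7/400) = 9909/10000 ≈ 0.990900
step 2 [2y] swap r/1=381/19528: DF=(1 − 381/19528·(0.990900))/(1+381/19528) = 9619/10000 ≈ 0.961900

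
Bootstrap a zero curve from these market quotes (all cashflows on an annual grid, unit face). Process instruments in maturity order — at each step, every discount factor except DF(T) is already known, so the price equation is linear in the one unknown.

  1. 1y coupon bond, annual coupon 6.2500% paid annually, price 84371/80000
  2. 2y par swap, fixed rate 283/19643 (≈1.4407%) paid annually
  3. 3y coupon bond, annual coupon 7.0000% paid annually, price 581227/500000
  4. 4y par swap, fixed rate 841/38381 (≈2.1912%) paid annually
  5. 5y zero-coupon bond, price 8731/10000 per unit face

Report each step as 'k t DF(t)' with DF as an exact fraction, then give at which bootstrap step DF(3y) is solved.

step 1 [1y] bond c/1=1/16: DF=(84371/80000 − 1/16·(0))/(1+1/16) = 4963/5000 ≈ 0.992600
step 2 [2y] swap r/1=283/19643: DF=(1 − 283/19643·(0.992600))/(1+283/19643) = 9717/10000 ≈ 0.971700
step 3 [3y] bond c/1=7/100: DF=(581227/500000 − 7/100·(0.992600+0.971700))/(1+7/100) = 9579/10000 ≈ 0.957900
step 4 [4y] swap r/1=841/38381: DF=(1 − 841/38381·(0.992600+0.971700+0.957900))/(1+841/38381) = 9159/10000 ≈ 0.915900
step 5 [5y] zero: DF = P = 8731/10000 ≈ 0.873100

1 1 4963/5000
2 2 9717/10000
3 3 9579/10000
4 4 9159/10000
5 5 8731/10000
DF(3y) is solved at step 3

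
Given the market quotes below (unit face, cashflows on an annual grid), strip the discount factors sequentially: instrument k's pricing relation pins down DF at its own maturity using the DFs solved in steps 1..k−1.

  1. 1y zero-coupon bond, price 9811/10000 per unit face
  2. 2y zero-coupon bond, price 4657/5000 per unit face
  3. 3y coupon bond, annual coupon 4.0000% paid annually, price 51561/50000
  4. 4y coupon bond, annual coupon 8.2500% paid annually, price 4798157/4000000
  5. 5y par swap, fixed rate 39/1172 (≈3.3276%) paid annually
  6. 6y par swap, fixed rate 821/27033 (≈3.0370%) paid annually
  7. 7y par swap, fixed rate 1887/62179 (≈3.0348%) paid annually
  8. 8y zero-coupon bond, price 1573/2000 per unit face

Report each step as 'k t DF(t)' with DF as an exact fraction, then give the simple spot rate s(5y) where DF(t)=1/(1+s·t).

1 1 9811/10000
2 2 4657/5000
3 3 459/500
4 4 2231/2500
5 5 8479/10000
6 6 4179/5000
7 7 8113/10000
8 8 1573/2000
s(5y) = (1/(8479/10000) − 1)/(5) = 1521/42395 ≈ 3.5877%

step 1 [1y] zero: DF = P = 9811/10000 ≈ 0.981100
step 2 [2y] zero: DF = P = 4657/5000 ≈ 0.931400
step 3 [3y] bond c/1=1/25: DF=(51561/50000 − 1/25·(0.981100+0.931400))/(1+1/25) = 459/500 ≈ 0.918000
step 4 [4y] bond c/1=33/400: DF=(4798157/4000000 − 33/400·(0.981100+0.931400+0.918000))/(1+33/400) = 2231/2500 ≈ 0.892400
step 5 [5y] swap r/1=39/1172: DF=(1 − 39/1172·(0.981100+0.931400+0.918000+0.892400))/(1+39/1172) = 8479/10000 ≈ 0.847900
step 6 [6y] swap r/1=821/27033: DF=(1 − 821/27033·(0.981100+0.931400+0.918000+0.892400+0.847900))/(1+821/27033) = 4179/5000 ≈ 0.835800
step 7 [7y] swap r/1=1887/62179: DF=(1 − 1887/62179·(0.981100+0.931400+0.918000+0.892400+0.847900+0.835800))/(1+1887/62179) = 8113/10000 ≈ 0.811300
step 8 [8y] zero: DF = P = 1573/2000 ≈ 0.786500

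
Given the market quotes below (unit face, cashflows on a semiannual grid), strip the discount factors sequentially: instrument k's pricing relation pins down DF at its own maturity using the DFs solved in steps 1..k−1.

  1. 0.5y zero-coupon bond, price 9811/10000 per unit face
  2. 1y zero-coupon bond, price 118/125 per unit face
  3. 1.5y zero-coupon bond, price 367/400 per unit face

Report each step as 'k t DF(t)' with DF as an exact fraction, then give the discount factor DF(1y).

step 1 [0.5y] zero: DF = P = 9811/10000 ≈ 0.981100
step 2 [1y] zero: DF = P = 118/125 ≈ 0.944000
step 3 [1.5y] zero: DF = P = 367/400 ≈ 0.917500

1 1/2 9811/10000
2 1 118/125
3 3/2 367/400
DF(1y) = 118/125 ≈ 0.944000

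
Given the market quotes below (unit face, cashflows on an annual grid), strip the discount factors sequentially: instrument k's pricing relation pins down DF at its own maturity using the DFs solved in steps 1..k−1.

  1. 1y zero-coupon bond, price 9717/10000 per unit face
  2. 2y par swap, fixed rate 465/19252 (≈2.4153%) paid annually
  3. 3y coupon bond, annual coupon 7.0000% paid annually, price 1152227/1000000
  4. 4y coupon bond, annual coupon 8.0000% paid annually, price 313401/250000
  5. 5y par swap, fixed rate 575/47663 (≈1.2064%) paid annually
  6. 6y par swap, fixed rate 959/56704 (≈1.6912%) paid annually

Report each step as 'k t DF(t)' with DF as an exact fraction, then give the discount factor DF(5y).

step 1 [1y] zero: DF = P = 9717/10000 ≈ 0.971700
step 2 [2y] swap r/1=465/19252: DF=(1 − 465/19252·(0.971700))/(1+465/19252) = 1907/2000 ≈ 0.953500
step 3 [3y] bond c/1=7/100: DF=(1152227/1000000 − 7/100·(0.971700+0.953500))/(1+7/100) = 9509/10000 ≈ 0.950900
step 4 [4y] bond c/1=2/25: DF=(313401/250000 − 2/25·(0.971700+0.953500+0.950900))/(1+2/25) = 9477/10000 ≈ 0.947700
step 5 [5y] swap r/1=575/47663: DF=(1 − 575/47663·(0.971700+0.953500+0.950900+0.947700))/(1+575/47663) = 377/400 ≈ 0.942500
step 6 [6y] swap r/1=959/56704: DF=(1 − 959/56704·(0.971700+0.953500+0.950900+0.947700+0.942500))/(1+959/56704) = 9041/10000 ≈ 0.904100

1 1 9717/10000
2 2 1907/2000
3 3 9509/10000
4 4 9477/10000
5 5 377/400
6 6 9041/10000
DF(5y) = 377/400 ≈ 0.942500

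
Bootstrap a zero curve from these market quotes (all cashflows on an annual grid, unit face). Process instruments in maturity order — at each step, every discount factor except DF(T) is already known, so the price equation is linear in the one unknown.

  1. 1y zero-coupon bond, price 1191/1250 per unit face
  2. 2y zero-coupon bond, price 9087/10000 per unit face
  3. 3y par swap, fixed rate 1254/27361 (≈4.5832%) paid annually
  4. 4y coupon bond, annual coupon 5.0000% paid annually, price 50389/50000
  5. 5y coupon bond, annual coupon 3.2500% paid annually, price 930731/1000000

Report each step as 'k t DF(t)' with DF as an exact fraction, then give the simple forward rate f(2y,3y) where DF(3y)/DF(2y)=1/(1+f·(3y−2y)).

step 1 [1y] zero: DF = P = 1191/1250 ≈ 0.952800
step 2 [2y] zero: DF = P = 9087/10000 ≈ 0.908700
step 3 [3y] swap r/1=1254/27361: DF=(1 − 1254/27361·(0.952800+0.908700))/(1+1254/27361) = 4373/5000 ≈ 0.874600
step 4 [4y] bond c/1=1/20: DF=(50389/50000 − 1/20·(0.952800+0.908700+0.874600))/(1+1/20) = 1659/2000 ≈ 0.829500
step 5 [5y] bond c/1=13/400: DF=(930731/1000000 − 13/400·(0.952800+0.908700+0.874600+0.829500))/(1+13/400) = 1973/2500 ≈ 0.789200

1 1 1191/1250
2 2 9087/10000
3 3 4373/5000
4 4 1659/2000
5 5 1973/2500
f(2y,3y) = ((9087/10000)/(4373/5000) − 1)/(1) = 341/8746 ≈ 3.8989%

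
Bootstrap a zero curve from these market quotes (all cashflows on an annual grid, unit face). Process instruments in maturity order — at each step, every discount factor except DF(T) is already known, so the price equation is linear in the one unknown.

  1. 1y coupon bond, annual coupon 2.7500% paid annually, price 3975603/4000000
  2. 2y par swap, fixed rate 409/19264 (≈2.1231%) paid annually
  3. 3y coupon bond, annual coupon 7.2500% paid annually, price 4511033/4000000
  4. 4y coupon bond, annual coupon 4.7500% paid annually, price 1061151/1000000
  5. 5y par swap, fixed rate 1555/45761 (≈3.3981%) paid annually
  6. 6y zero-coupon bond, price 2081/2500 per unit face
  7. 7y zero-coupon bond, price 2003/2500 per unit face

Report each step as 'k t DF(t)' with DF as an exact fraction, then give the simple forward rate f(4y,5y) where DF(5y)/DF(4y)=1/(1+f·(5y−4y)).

1 1 9673/10000
2 2 9591/10000
3 3 9213/10000
4 4 8839/10000
5 5 1689/2000
6 6 2081/2500
7 7 2003/2500
f(4y,5y) = ((8839/10000)/(1689/2000) − 1)/(1) = 394/8445 ≈ 4.6655%

step 1 [1y] bond c/1=11/400: DF=(3975603/4000000 − 11/400·(0))/(1+11/400) = 9673/10000 ≈ 0.967300
step 2 [2y] swap r/1=409/19264: DF=(1 − 409/19264·(0.967300))/(1+409/19264) = 9591/10000 ≈ 0.959100
step 3 [3y] bond c/1=29/400: DF=(4511033/4000000 − 29/400·(0.967300+0.959100))/(1+29/400) = 9213/10000 ≈ 0.921300
step 4 [4y] bond c/1=19/400: DF=(1061151/1000000 − 19/400·(0.967300+0.959100+0.921300))/(1+19/400) = 8839/10000 ≈ 0.883900
step 5 [5y] swap r/1=1555/45761: DF=(1 − 1555/45761·(0.967300+0.959100+0.921300+0.883900))/(1+1555/45761) = 1689/2000 ≈ 0.844500
step 6 [6y] zero: DF = P = 2081/2500 ≈ 0.832400
step 7 [7y] zero: DF = P = 2003/2500 ≈ 0.801200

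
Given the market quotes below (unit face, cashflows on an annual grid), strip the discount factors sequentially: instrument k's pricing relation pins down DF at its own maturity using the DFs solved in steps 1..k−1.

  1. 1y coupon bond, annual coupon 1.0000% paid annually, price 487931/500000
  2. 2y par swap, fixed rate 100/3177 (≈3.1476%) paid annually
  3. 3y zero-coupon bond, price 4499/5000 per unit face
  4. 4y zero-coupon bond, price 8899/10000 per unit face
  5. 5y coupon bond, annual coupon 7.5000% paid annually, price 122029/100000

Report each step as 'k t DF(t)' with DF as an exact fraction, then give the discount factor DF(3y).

step 1 [1y] bond c/1=1/100: DF=(487931/500000 − 1/100·(0))/(1+1/100) = 4831/5000 ≈ 0.966200
step 2 [2y] swap r/1=100/3177: DF=(1 − 100/3177·(0.966200))/(1+100/3177) = 47/50 ≈ 0.940000
step 3 [3y] zero: DF = P = 4499/5000 ≈ 0.899800
step 4 [4y] zero: DF = P = 8899/10000 ≈ 0.889900
step 5 [5y] bond c/1=3/40: DF=(122029/100000 − 3/40·(0.966200+0.940000+0.899800+0.889900))/(1+3/40) = 8773/10000 ≈ 0.877300

1 1 4831/5000
2 2 47/50
3 3 4499/5000
4 4 8899/10000
5 5 8773/10000
DF(3y) = 4499/5000 ≈ 0.899800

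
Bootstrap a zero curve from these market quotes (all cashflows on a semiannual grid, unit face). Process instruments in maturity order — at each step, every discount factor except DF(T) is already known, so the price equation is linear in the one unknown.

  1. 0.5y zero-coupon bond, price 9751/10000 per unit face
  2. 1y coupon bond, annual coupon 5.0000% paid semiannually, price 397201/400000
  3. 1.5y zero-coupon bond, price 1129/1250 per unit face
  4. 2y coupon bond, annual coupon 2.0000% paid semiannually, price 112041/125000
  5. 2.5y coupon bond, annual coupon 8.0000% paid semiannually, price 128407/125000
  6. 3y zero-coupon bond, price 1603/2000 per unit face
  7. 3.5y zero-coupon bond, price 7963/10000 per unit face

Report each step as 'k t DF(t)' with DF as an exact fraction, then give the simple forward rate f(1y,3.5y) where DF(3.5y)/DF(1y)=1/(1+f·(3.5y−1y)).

step 1 [0.5y] zero: DF = P = 9751/10000 ≈ 0.975100
step 2 [1y] bond c/2=1/40: DF=(397201/400000 − 1/40·(0.975100))/(1+1/40) = 189/200 ≈ 0.945000
step 3 [1.5y] zero: DF = P = 1129/1250 ≈ 0.903200
step 4 [2y] bond c/2=1/100: DF=(112041/125000 − 1/100·(0.975100+0.945000+0.903200))/(1+1/100) = 1719/2000 ≈ 0.859500
step 5 [2.5y] bond c/2=1/25: DF=(128407/125000 − 1/25·(0.975100+0.945000+0.903200+0.859500))/(1+1/25) = 8461/10000 ≈ 0.846100
step 6 [3y] zero: DF = P = 1603/2000 ≈ 0.801500
step 7 [3.5y] zero: DF = P = 7963/10000 ≈ 0.796300

1 1/2 9751/10000
2 1 189/200
3 3/2 1129/1250
4 2 1719/2000
5 5/2 8461/10000
6 3 1603/2000
7 7/2 7963/10000
f(1y,3.5y) = ((189/200)/(7963/10000) − 1)/(5/2) = 2974/39815 ≈ 7.4695%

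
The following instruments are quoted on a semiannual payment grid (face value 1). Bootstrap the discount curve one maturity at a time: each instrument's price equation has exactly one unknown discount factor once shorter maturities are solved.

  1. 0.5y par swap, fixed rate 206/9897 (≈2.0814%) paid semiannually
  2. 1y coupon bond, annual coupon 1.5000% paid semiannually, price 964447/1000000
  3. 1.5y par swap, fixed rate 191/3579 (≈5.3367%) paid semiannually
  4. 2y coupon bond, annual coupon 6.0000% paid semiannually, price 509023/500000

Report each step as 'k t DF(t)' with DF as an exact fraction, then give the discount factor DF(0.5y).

step 1 [0.5y] swap r/2=103/9897: DF=(1 − 103/9897·(0))/(1+103/9897) = 9897/10000 ≈ 0.989700
step 2 [1y] bond c/2=3/400: DF=(964447/1000000 − 3/400·(0.989700))/(1+3/400) = 9499/10000 ≈ 0.949900
step 3 [1.5y] swap r/2=191/7158: DF=(1 − 191/7158·(0.989700+0.949900))/(1+191/7158) = 2309/2500 ≈ 0.923600
step 4 [2y] bond c/2=3/100: DF=(509023/500000 − 3/100·(0.989700+0.949900+0.923600))/(1+3/100) = 181/200 ≈ 0.905000

1 1/2 9897/10000
2 1 9499/10000
3 3/2 2309/2500
4 2 181/200
DF(0.5y) = 9897/10000 ≈ 0.989700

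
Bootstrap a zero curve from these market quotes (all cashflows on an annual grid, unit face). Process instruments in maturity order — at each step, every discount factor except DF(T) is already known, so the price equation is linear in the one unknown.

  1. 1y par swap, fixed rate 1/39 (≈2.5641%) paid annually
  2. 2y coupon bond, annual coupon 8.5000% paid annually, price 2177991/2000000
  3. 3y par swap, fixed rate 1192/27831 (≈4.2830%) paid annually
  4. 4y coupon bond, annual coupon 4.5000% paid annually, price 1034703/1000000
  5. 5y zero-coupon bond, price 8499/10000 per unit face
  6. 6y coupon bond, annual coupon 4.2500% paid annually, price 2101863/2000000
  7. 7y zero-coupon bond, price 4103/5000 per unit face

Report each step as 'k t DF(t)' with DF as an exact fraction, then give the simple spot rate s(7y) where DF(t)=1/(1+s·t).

step 1 [1y] swap r/1=1/39: DF=(1 − 1/39·(0))/(1+1/39) = 39/40 ≈ 0.975000
step 2 [2y] bond c/1=17/200: DF=(2177991/2000000 − 17/200·(0.975000))/(1+17/200) = 9273/10000 ≈ 0.927300
step 3 [3y] swap r/1=1192/27831: DF=(1 − 1192/27831·(0.975000+0.927300))/(1+1192/27831) = 1101/1250 ≈ 0.880800
step 4 [4y] bond c/1=9/200: DF=(1034703/1000000 − 9/200·(0.975000+0.927300+0.880800))/(1+9/200) = 8703/10000 ≈ 0.870300
step 5 [5y] zero: DF = P = 8499/10000 ≈ 0.849900
step 6 [6y] bond c/1=17/400: DF=(2101863/2000000 − 17/400·(0.975000+0.927300+0.880800+0.870300+0.849900))/(1+17/400) = 1649/2000 ≈ 0.824500
step 7 [7y] zero: DF = P = 4103/5000 ≈ 0.820600

1 1 39/40
2 2 9273/10000
3 3 1101/1250
4 4 8703/10000
5 5 8499/10000
6 6 1649/2000
7 7 4103/5000
s(7y) = (1/(4103/5000) − 1)/(7) = 897/28721 ≈ 3.1232%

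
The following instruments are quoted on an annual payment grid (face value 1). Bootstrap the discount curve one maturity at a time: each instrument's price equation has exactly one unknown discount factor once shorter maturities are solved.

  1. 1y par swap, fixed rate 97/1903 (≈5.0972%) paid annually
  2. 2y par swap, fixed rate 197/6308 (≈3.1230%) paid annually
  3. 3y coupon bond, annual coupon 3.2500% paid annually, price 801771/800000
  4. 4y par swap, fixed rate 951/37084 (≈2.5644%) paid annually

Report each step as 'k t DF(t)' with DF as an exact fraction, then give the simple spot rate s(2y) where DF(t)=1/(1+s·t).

1 1 1903/2000
2 2 9409/10000
3 3 9111/10000
4 4 9049/10000
s(2y) = (1/(9409/10000) − 1)/(2) = 591/18818 ≈ 3.1406%

step 1 [1y] swap r/1=97/1903: DF=(1 − 97/1903·(0))/(1+97/1903) = 1903/2000 ≈ 0.951500
step 2 [2y] swap r/1=197/6308: DF=(1 − 197/6308·(0.951500))/(1+197/6308) = 9409/10000 ≈ 0.940900
step 3 [3y] bond c/1=13/400: DF=(801771/800000 − 13/400·(0.951500+0.940900))/(1+13/400) = 9111/10000 ≈ 0.911100
step 4 [4y] swap r/1=951/37084: DF=(1 − 951/37084·(0.951500+0.940900+0.911100))/(1+951/37084) = 9049/10000 ≈ 0.904900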